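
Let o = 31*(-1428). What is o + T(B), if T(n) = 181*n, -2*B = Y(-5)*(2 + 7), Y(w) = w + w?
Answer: -36123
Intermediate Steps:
Y(w) = 2*w
B = 45 (B = -2*(-5)*(2 + 7)/2 = -(-5)*9 = -½*(-90) = 45)
o = -44268
o + T(B) = -44268 + 181*45 = -44268 + 8145 = -36123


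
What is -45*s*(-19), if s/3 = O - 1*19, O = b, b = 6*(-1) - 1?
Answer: -66690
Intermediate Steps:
b = -7 (b = -6 - 1 = -7)
O = -7
s = -78 (s = 3*(-7 - 1*19) = 3*(-7 - 19) = 3*(-26) = -78)
-45*s*(-19) = -45*(-78)*(-19) = 3510*(-19) = -66690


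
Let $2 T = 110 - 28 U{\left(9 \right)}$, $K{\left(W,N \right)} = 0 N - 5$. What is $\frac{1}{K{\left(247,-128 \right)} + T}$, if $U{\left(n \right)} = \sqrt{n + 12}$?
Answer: $- \frac{25}{808} - \frac{7 \sqrt{21}}{808} \approx -0.070641$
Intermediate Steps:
$K{\left(W,N \right)} = -5$ ($K{\left(W,N \right)} = 0 - 5 = -5$)
$U{\left(n \right)} = \sqrt{12 + n}$
$T = 55 - 14 \sqrt{21}$ ($T = \frac{110 - 28 \sqrt{12 + 9}}{2} = \frac{110 - 28 \sqrt{21}}{2} = 55 - 14 \sqrt{21} \approx -9.1561$)
$\frac{1}{K{\left(247,-128 \right)} + T} = \frac{1}{-5 + \left(55 - 14 \sqrt{21}\right)} = \frac{1}{50 - 14 \sqrt{21}}$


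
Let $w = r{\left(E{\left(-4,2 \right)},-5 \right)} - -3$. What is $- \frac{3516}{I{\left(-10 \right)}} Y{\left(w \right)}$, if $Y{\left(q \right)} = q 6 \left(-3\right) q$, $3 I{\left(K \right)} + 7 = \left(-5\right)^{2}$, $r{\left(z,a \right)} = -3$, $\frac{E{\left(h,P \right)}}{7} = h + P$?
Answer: $0$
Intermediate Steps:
$E{\left(h,P \right)} = 7 P + 7 h$ ($E{\left(h,P \right)} = 7 \left(h + P\right) = 7 \left(P + h\right) = 7 P + 7 h$)
$I{\left(K \right)} = 6$ ($I{\left(K \right)} = - \frac{7}{3} + \frac{\left(-5\right)^{2}}{3} = - \frac{7}{3} + \frac{1}{3} \cdot 25 = - \frac{7}{3} + \frac{25}{3} = 6$)
$w = 0$ ($w = -3 - -3 = -3 + 3 = 0$)
$Y{\left(q \right)} = - 18 q^{2}$ ($Y{\left(q \right)} = 6 q \left(-3\right) q = - 18 q q = - 18 q^{2}$)
$- \frac{3516}{I{\left(-10 \right)}} Y{\left(w \right)} = - \frac{3516}{6} \left(- 18 \cdot 0^{2}\right) = \left(-3516\right) \frac{1}{6} \left(\left(-18\right) 0\right) = \left(-586\right) 0 = 0$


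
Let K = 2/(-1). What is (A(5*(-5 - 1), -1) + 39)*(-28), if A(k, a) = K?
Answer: -1036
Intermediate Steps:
K = -2 (K = 2*(-1) = -2)
A(k, a) = -2
(A(5*(-5 - 1), -1) + 39)*(-28) = (-2 + 39)*(-28) = 37*(-28) = -1036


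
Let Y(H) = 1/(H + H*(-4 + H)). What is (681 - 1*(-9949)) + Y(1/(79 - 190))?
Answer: 3562741/334 ≈ 10667.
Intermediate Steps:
(681 - 1*(-9949)) + Y(1/(79 - 190)) = (681 - 1*(-9949)) + 1/((1/(79 - 190))*(-3 + 1/(79 - 190))) = (681 + 9949) + 1/((1/(-111))*(-3 + 1/(-111))) = 10630 + 1/((-1/111)*(-3 - 1/111)) = 10630 - 111/(-334/111) = 10630 - 111*(-111/334) = 10630 + 12321/334 = 3562741/334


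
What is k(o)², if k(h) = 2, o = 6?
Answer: 4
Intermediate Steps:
k(o)² = 2² = 4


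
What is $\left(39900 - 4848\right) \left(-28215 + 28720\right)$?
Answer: $17701260$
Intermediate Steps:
$\left(39900 - 4848\right) \left(-28215 + 28720\right) = \left(39900 - 4848\right) 505 = 35052 \cdot 505 = 17701260$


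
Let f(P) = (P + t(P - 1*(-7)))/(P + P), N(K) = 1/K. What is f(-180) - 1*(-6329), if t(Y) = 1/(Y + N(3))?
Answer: 393441721/62160 ≈ 6329.5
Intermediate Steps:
N(K) = 1/K
t(Y) = 1/(1/3 + Y) (t(Y) = 1/(Y + 1/3) = 1/(1/3 + Y))
f(P) = (P + 3/(22 + 3*P))/(2*P) (f(P) = (P + 3/(1 + 3*(P - 1*(-7))))/(P + P) = (P + 3/(1 + 3*(P + 7)))/((2*P)) = (P + 3/(1 + 3*(7 + P)))*(1/(2*P)) = (P + 3/(1 + (21 + 3*P)))*(1/(2*P)) = (P + 3/(22 + 3*P))*(1/(2*P)) = (P + 3/(22 + 3*P))/(2*P))
f(-180) - 1*(-6329) = (1/2)*(3 - 180*(22 + 3*(-180)))/(-180*(22 + 3*(-180))) - 1*(-6329) = (1/2)*(-1/180)*(3 - 180*(22 - 540))/(22 - 540) + 6329 = (1/2)*(-1/180)*(3 - 180*(-518))/(-518) + 6329 = (1/2)*(-1/180)*(-1/518)*(3 + 93240) + 6329 = (1/2)*(-1/180)*(-1/518)*93243 + 6329 = 31081/62160 + 6329 = 393441721/62160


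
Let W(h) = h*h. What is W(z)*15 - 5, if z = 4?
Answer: 235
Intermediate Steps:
W(h) = h²
W(z)*15 - 5 = 4²*15 - 5 = 16*15 - 5 = 240 - 5 = 235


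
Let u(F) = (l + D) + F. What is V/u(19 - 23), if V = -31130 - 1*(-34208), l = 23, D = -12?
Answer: 3078/7 ≈ 439.71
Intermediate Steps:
V = 3078 (V = -31130 + 34208 = 3078)
u(F) = 11 + F (u(F) = (23 - 12) + F = 11 + F)
V/u(19 - 23) = 3078/(11 + (19 - 23)) = 3078/(11 - 4) = 3078/7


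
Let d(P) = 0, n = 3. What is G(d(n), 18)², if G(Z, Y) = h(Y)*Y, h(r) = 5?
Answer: 8100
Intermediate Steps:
G(Z, Y) = 5*Y
G(d(n), 18)² = (5*18)² = 90² = 8100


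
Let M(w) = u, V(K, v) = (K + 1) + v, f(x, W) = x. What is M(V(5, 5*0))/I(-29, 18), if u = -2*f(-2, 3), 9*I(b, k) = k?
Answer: 2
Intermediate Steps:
I(b, k) = k/9
V(K, v) = 1 + K + v (V(K, v) = (1 + K) + v = 1 + K + v)
u = 4 (u = -2*(-2) = 4)
M(w) = 4
M(V(5, 5*0))/I(-29, 18) = 4/(((⅑)*18)) = 4/2 = 4*(½) = 2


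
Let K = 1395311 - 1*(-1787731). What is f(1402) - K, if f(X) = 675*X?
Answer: -2236692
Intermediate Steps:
K = 3183042 (K = 1395311 + 1787731 = 3183042)
f(1402) - K = 675*1402 - 1*3183042 = 946350 - 3183042 = -2236692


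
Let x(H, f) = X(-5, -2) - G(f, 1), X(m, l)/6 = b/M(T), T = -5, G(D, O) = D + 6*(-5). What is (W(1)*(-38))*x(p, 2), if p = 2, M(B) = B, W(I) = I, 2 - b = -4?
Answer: -3952/5 ≈ -790.40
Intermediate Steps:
b = 6 (b = 2 - 1*(-4) = 2 + 4 = 6)
G(D, O) = -30 + D (G(D, O) = D - 30 = -30 + D)
X(m, l) = -36/5 (X(m, l) = 6*(6/(-5)) = 6*(6*(-1/5)) = 6*(-6/5) = -36/5)
x(H, f) = 114/5 - f (x(H, f) = -36/5 - (-30 + f) = -36/5 + (30 - f) = 114/5 - f)
(W(1)*(-38))*x(p, 2) = (1*(-38))*(114/5 - 1*2) = -38*(114/5 - 2) = -38*104/5 = -3952/5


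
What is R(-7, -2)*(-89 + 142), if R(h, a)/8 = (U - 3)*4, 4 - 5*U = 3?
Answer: -23744/5 ≈ -4748.8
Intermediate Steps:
U = 1/5 (U = 4/5 - 1/5*3 = 4/5 - 3/5 = 1/5 ≈ 0.20000)
R(h, a) = -448/5 (R(h, a) = 8*((1/5 - 3)*4) = 8*(-14/5*4) = 8*(-56/5) = -448/5)
R(-7, -2)*(-89 + 142) = -448*(-89 + 142)/5 = -448/5*53 = -23744/5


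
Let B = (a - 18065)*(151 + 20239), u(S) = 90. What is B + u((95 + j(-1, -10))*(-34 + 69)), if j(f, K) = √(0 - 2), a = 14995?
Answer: -62597210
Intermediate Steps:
j(f, K) = I*√2 (j(f, K) = √(-2) = I*√2)
B = -62597300 (B = (14995 - 18065)*(151 + 20239) = -3070*20390 = -62597300)
B + u((95 + j(-1, -10))*(-34 + 69)) = -62597300 + 90 = -62597210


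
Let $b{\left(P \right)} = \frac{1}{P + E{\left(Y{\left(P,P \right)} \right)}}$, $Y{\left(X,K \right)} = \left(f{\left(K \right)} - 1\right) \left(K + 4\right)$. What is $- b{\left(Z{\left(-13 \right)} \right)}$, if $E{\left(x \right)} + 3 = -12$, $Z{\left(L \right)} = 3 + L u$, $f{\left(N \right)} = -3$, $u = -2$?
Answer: $- \frac{1}{14} \approx -0.071429$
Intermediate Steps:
$Z{\left(L \right)} = 3 - 2 L$ ($Z{\left(L \right)} = 3 + L \left(-2\right) = 3 - 2 L$)
$Y{\left(X,K \right)} = -16 - 4 K$ ($Y{\left(X,K \right)} = \left(-3 - 1\right) \left(K + 4\right) = - 4 \left(4 + K\right) = -16 - 4 K$)
$E{\left(x \right)} = -15$ ($E{\left(x \right)} = -3 - 12 = -15$)
$b{\left(P \right)} = \frac{1}{-15 + P}$ ($b{\left(P \right)} = \frac{1}{P - 15} = \frac{1}{-15 + P}$)
$- b{\left(Z{\left(-13 \right)} \right)} = - \frac{1}{-15 + \left(3 - -26\right)} = - \frac{1}{-15 + \left(3 + 26\right)} = - \frac{1}{-15 + 29} = - \frac{1}{14}$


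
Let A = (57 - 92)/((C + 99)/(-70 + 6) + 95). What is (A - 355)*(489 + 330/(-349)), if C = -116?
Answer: -52721702775/303979 ≈ -1.7344e+5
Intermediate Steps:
A = -320/871 (A = (57 - 92)/((-116 + 99)/(-70 + 6) + 95) = -35/(-17/(-64) + 95) = -35/(-17*(-1/64) + 95) = -35/(17/64 + 95) = -35/6097/64 = -35*64/6097 = -320/871 ≈ -0.36739)
(A - 355)*(489 + 330/(-349)) = (-320/871 - 355)*(489 + 330/(-349)) = -309525*(489 + 330*(-1/349))/871 = -309525*(489 - 330/349)/871 = -309525/871*170331/349 = -52721702775/303979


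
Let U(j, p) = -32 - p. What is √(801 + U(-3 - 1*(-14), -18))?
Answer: √787 ≈ 28.054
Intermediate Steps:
√(801 + U(-3 - 1*(-14), -18)) = √(801 + (-32 - 1*(-18))) = √(801 + (-32 + 18)) = √(801 - 14) = √787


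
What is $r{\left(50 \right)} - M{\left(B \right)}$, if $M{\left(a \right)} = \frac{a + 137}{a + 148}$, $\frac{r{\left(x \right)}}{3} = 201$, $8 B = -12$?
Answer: $\frac{176408}{293} \approx 602.08$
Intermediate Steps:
$B = - \frac{3}{2}$ ($B = \frac{1}{8} \left(-12\right) = - \frac{3}{2} \approx -1.5$)
$r{\left(x \right)} = 603$ ($r{\left(x \right)} = 3 \cdot 201 = 603$)
$M{\left(a \right)} = \frac{137 + a}{148 + a}$
$r{\left(50 \right)} - M{\left(B \right)} = 603 - \frac{137 - \frac{3}{2}}{148 - \frac{3}{2}} = 603 - \frac{1}{\frac{293}{2}} \cdot \frac{271}{2} = 603 - \frac{2}{293} \cdot \frac{271}{2} = 603 - \frac{271}{293} = \frac{176408}{293}$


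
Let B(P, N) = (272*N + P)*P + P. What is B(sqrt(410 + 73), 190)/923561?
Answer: 483/923561 + 51681*sqrt(483)/923561 ≈ 1.2303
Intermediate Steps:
B(P, N) = P + P*(P + 272*N) (B(P, N) = (P + 272*N)*P + P = P*(P + 272*N) + P = P + P*(P + 272*N))
B(sqrt(410 + 73), 190)/923561 = (sqrt(410 + 73)*(1 + sqrt(410 + 73) + 272*190))/923561 = (sqrt(483)*(1 + sqrt(483) + 51680))*(1/923561) = (sqrt(483)*(51681 + sqrt(483)))*(1/923561) = sqrt(483)*(51681 + sqrt(483))/923561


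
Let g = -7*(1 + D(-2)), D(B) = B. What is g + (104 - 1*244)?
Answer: -133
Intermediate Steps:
g = 7 (g = -7*(1 - 2) = -7*(-1) = 7)
g + (104 - 1*244) = 7 + (104 - 1*244) = 7 + (104 - 244) = 7 - 140 = -133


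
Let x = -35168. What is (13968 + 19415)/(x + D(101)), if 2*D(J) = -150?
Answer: -33383/35243 ≈ -0.94722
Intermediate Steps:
D(J) = -75 (D(J) = (½)*(-150) = -75)
(13968 + 19415)/(x + D(101)) = (13968 + 19415)/(-35168 - 75) = 33383/(-35243) = 33383*(-1/35243) = -33383/35243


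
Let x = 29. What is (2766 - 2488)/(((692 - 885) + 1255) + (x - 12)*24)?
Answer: 139/735 ≈ 0.18912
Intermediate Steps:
(2766 - 2488)/(((692 - 885) + 1255) + (x - 12)*24) = (2766 - 2488)/(((692 - 885) + 1255) + (29 - 12)*24) = 278/((-193 + 1255) + 17*24) = 278/(1062 + 408) = 278/1470 = 278*(1/1470) = 139/735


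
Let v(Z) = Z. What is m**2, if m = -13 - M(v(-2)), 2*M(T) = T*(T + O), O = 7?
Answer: 64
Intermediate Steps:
M(T) = T*(7 + T)/2 (M(T) = (T*(T + 7))/2 = (T*(7 + T))/2 = T*(7 + T)/2)
m = -8 (m = -13 - (-2)*(7 - 2)/2 = -13 - (-2)*5/2 = -13 - 1*(-5) = -13 + 5 = -8)
m**2 = (-8)**2 = 64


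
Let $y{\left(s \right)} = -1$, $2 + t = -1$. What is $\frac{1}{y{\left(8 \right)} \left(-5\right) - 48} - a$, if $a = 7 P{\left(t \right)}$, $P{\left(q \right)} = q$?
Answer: $\frac{902}{43} \approx 20.977$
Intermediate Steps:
$t = -3$ ($t = -2 - 1 = -3$)
$a = -21$ ($a = 7 \left(-3\right) = -21$)
$\frac{1}{y{\left(8 \right)} \left(-5\right) - 48} - a = \frac{1}{\left(-1\right) \left(-5\right) - 48} - -21 = \frac{1}{5 - 48} + 21 = \frac{1}{-43} + 21 = - \frac{1}{43} + 21 = \frac{902}{43}$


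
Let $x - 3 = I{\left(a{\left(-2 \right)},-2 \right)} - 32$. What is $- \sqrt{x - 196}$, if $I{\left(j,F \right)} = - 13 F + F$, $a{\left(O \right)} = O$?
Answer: $- i \sqrt{201} \approx - 14.177 i$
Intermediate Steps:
$I{\left(j,F \right)} = - 12 F$
$x = -5$ ($x = 3 - 8 = -5$)
$- \sqrt{x - 196} = - \sqrt{-5 - 196} = - \sqrt{-201} = - i \sqrt{201}$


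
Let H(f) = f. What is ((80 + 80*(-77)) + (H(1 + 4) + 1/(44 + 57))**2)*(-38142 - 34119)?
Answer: 4463276105484/10201 ≈ 4.3753e+8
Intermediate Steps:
((80 + 80*(-77)) + (H(1 + 4) + 1/(44 + 57))**2)*(-38142 - 34119) = ((80 + 80*(-77)) + ((1 + 4) + 1/(44 + 57))**2)*(-38142 - 34119) = ((80 - 6160) + (5 + 1/101)**2)*(-72261) = (-6080 + (5 + 1/101)**2)*(-72261) = (-6080 + (506/101)**2)*(-72261) = (-6080 + 256036/10201)*(-72261) = -61766044/10201*(-72261) = 4463276105484/10201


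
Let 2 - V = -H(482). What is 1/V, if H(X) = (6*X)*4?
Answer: 1/11570 ≈ 8.6430e-5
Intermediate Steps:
H(X) = 24*X
V = 11570 (V = 2 - (-1)*24*482 = 2 - (-1)*11568 = 2 - 1*(-11568) = 2 + 11568 = 11570)
1/V = 1/11570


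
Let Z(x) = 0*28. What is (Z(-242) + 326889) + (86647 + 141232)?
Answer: 554768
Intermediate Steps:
Z(x) = 0
(Z(-242) + 326889) + (86647 + 141232) = (0 + 326889) + (86647 + 141232) = 326889 + 227879 = 554768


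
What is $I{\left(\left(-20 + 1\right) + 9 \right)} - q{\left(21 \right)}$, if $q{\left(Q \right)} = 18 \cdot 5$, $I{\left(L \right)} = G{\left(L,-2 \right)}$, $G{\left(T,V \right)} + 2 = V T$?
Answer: $-72$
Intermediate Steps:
$G{\left(T,V \right)} = -2 + T V$ ($G{\left(T,V \right)} = -2 + V T = -2 + T V$)
$I{\left(L \right)} = -2 - 2 L$ ($I{\left(L \right)} = -2 + L \left(-2\right) = -2 - 2 L$)
$q{\left(Q \right)} = 90$
$I{\left(\left(-20 + 1\right) + 9 \right)} - q{\left(21 \right)} = \left(-2 - 2 \left(\left(-20 + 1\right) + 9\right)\right) - 90 = \left(-2 - 2 \left(-19 + 9\right)\right) - 90 = \left(-2 - -20\right) - 90 = \left(-2 + 20\right) - 90 = 18 - 90 = -72$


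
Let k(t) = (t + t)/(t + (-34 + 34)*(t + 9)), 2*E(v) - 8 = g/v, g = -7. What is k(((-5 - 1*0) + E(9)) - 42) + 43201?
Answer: 43203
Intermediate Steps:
E(v) = 4 - 7/(2*v) (E(v) = 4 + (-7/v)/2 = 4 - 7/(2*v))
k(t) = 2 (k(t) = (2*t)/(t + 0*(9 + t)) = (2*t)/(t + 0) = (2*t)/t = 2)
k(((-5 - 1*0) + E(9)) - 42) + 43201 = 2 + 43201 = 43203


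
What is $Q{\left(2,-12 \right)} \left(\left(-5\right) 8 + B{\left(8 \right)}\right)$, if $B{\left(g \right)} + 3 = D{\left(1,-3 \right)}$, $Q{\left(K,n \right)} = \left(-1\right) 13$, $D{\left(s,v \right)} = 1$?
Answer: $546$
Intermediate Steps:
$Q{\left(K,n \right)} = -13$
$B{\left(g \right)} = -2$ ($B{\left(g \right)} = -3 + 1 = -2$)
$Q{\left(2,-12 \right)} \left(\left(-5\right) 8 + B{\left(8 \right)}\right) = - 13 \left(\left(-5\right) 8 - 2\right) = - 13 \left(-40 - 2\right) = \left(-13\right) \left(-42\right) = 546$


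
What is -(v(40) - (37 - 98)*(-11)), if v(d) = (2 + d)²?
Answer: -1093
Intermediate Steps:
-(v(40) - (37 - 98)*(-11)) = -((2 + 40)² - (37 - 98)*(-11)) = -(42² - (-61)*(-11)) = -(1764 - 1*671) = -(1764 - 671) = -1*1093 = -1093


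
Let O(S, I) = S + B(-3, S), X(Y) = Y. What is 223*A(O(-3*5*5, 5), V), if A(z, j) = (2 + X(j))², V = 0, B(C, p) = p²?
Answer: 892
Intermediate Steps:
O(S, I) = S + S²
A(z, j) = (2 + j)²
223*A(O(-3*5*5, 5), V) = 223*(2 + 0)² = 223*2² = 223*4 = 892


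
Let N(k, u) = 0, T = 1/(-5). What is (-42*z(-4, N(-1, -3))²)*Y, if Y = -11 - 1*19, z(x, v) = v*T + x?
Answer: 20160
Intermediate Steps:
T = -⅕ ≈ -0.20000
z(x, v) = x - v/5 (z(x, v) = v*(-⅕) + x = -v/5 + x = x - v/5)
Y = -30 (Y = -11 - 19 = -30)
(-42*z(-4, N(-1, -3))²)*Y = -42*(-4 - ⅕*0)²*(-30) = -42*(-4 + 0)²*(-30) = -42*(-4)²*(-30) = -42*16*(-30) = -672*(-30) = 20160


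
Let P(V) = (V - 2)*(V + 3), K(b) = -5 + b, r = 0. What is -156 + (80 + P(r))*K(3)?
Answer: -304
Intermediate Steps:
P(V) = (-2 + V)*(3 + V)
-156 + (80 + P(r))*K(3) = -156 + (80 + (-6 + 0 + 0**2))*(-5 + 3) = -156 + (80 + (-6 + 0 + 0))*(-2) = -156 + (80 - 6)*(-2) = -156 + 74*(-2) = -156 - 148 = -304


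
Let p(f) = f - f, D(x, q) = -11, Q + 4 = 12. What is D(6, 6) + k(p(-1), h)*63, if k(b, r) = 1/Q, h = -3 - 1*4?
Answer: -25/8 ≈ -3.1250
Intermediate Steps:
Q = 8 (Q = -4 + 12 = 8)
p(f) = 0
h = -7 (h = -3 - 4 = -7)
k(b, r) = 1/8
D(6, 6) + k(p(-1), h)*63 = -11 + (1/8)*63 = -11 + 63/8 = -25/8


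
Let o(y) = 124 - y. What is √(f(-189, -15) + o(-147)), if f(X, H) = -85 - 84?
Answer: √102 ≈ 10.100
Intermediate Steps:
f(X, H) = -169
√(f(-189, -15) + o(-147)) = √(-169 + (124 - 1*(-147))) = √(-169 + (124 + 147)) = √(-169 + 271) = √102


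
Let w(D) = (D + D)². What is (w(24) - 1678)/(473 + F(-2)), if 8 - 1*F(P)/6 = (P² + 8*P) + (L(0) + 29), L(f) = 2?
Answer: 626/407 ≈ 1.5381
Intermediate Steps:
F(P) = -138 - 48*P - 6*P² (F(P) = 48 - 6*((P² + 8*P) + (2 + 29)) = 48 - 6*((P² + 8*P) + 31) = 48 - 6*(31 + P² + 8*P) = 48 + (-186 - 48*P - 6*P²) = -138 - 48*P - 6*P²)
w(D) = 4*D² (w(D) = (2*D)² = 4*D²)
(w(24) - 1678)/(473 + F(-2)) = (4*24² - 1678)/(473 + (-138 - 48*(-2) - 6*(-2)²)) = (4*576 - 1678)/(473 + (-138 + 96 - 6*4)) = (2304 - 1678)/(473 + (-138 + 96 - 24)) = 626/(473 - 66) = 626/407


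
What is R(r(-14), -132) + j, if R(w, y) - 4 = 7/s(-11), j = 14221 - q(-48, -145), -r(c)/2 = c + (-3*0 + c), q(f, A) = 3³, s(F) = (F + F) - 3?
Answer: 354943/25 ≈ 14198.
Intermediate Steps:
s(F) = -3 + 2*F (s(F) = 2*F - 3 = -3 + 2*F)
q(f, A) = 27
r(c) = -4*c (r(c) = -2*(c + (-3*0 + c)) = -2*(c + (0 + c)) = -2*(c + c) = -4*c)
j = 14194 (j = 14221 - 1*27 = 14221 - 27 = 14194)
R(w, y) = 93/25 (R(w, y) = 4 + 7/(-3 + 2*(-11)) = 4 + 7/(-3 - 22) = 4 + 7/(-25) = 4 + 7*(-1/25) = 4 - 7/25 = 93/25)
R(r(-14), -132) + j = 93/25 + 14194 = 354943/25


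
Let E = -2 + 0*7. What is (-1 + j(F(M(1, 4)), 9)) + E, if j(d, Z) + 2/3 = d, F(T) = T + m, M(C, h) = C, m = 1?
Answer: -5/3 ≈ -1.6667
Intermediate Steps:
F(T) = 1 + T (F(T) = T + 1 = 1 + T)
E = -2 (E = -2 + 0 = -2)
j(d, Z) = -2/3 + d
(-1 + j(F(M(1, 4)), 9)) + E = (-1 + (-2/3 + (1 + 1))) - 2 = (-1 + (-2/3 + 2)) - 2 = (-1 + 4/3) - 2 = 1/3 - 2 = -5/3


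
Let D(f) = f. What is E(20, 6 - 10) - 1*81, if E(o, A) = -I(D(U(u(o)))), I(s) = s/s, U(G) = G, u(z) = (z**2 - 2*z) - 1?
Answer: -82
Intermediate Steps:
u(z) = -1 + z**2 - 2*z
I(s) = 1
E(o, A) = -1 (E(o, A) = -1*1 = -1)
E(20, 6 - 10) - 1*81 = -1 - 1*81 = -1 - 81 = -82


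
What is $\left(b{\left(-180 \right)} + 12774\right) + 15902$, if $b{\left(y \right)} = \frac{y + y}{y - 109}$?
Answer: $\frac{8287724}{289} \approx 28677.0$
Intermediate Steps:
$b{\left(y \right)} = \frac{2 y}{-109 + y}$
$\left(b{\left(-180 \right)} + 12774\right) + 15902 = \left(2 \left(-180\right) \frac{1}{-109 - 180} + 12774\right) + 15902 = \left(2 \left(-180\right) \frac{1}{-289} + 12774\right) + 15902 = \left(2 \left(-180\right) \left(- \frac{1}{289}\right) + 12774\right) + 15902 = \left(\frac{360}{289} + 12774\right) + 15902 = \frac{3692046}{289} + 15902 = \frac{8287724}{289}$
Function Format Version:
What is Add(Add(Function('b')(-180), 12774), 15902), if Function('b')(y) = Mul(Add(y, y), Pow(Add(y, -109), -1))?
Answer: Rational(8287724, 289) ≈ 28677.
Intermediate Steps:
Function('b')(y) = Mul(2, y, Pow(Add(-109, y), -1)) (Function('b')(y) = Mul(Mul(2, y), Pow(Add(-109, y), -1)) = Mul(2, y, Pow(Add(-109, y), -1)))
Add(Add(Function('b')(-180), 12774), 15902) = Add(Add(Mul(2, -180, Pow(Add(-109, -180), -1)), 12774), 15902) = Add(Add(Mul(2, -180, Pow(-289, -1)), 12774), 15902) = Add(Add(Mul(2, -180, Rational(-1, 289)), 12774), 15902) = Add(Add(Rational(360, 289), 12774), 15902) = Add(Rational(3692046, 289), 15902) = Rational(8287724, 289)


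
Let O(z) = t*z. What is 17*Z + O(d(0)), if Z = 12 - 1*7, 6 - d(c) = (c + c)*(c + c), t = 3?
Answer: 103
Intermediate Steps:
d(c) = 6 - 4*c² (d(c) = 6 - (c + c)*(c + c) = 6 - 2*c*2*c = 6 - 4*c²)
O(z) = 3*z
Z = 5 (Z = 12 - 7 = 5)
17*Z + O(d(0)) = 17*5 + 3*(6 - 4*0²) = 85 + 3*(6 - 4*0) = 85 + 3*(6 + 0) = 85 + 3*6 = 85 + 18 = 103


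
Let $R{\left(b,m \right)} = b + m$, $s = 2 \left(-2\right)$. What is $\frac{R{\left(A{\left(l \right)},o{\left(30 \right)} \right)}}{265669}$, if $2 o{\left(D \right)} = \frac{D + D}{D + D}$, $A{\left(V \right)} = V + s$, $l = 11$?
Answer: $\frac{15}{531338} \approx 2.8231 \cdot 10^{-5}$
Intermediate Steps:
$s = -4$
$A{\left(V \right)} = -4 + V$ ($A{\left(V \right)} = V - 4 = -4 + V$)
$o{\left(D \right)} = \frac{1}{2}$ ($o{\left(D \right)} = \frac{\left(D + D\right) \frac{1}{D + D}}{2} = \frac{2 D \frac{1}{2 D}}{2} = \frac{1}{2} \cdot 1 = \frac{1}{2}$)
$\frac{R{\left(A{\left(l \right)},o{\left(30 \right)} \right)}}{265669} = \frac{\left(-4 + 11\right) + \frac{1}{2}}{265669} = \left(7 + \frac{1}{2}\right) \frac{1}{265669} = \frac{15}{2} \cdot \frac{1}{265669} = \frac{15}{531338}$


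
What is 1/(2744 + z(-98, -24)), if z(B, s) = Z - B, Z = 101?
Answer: 1/2943 ≈ 0.00033979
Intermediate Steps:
z(B, s) = 101 - B
1/(2744 + z(-98, -24)) = 1/(2744 + (101 - 1*(-98))) = 1/(2744 + (101 + 98)) = 1/(2744 + 199) = 1/2943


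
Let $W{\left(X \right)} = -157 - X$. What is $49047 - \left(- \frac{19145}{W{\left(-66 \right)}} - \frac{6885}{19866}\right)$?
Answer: $\frac{4204178707}{86086} \approx 48837.0$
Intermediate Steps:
$49047 - \left(- \frac{19145}{W{\left(-66 \right)}} - \frac{6885}{19866}\right) = 49047 - \left(- \frac{19145}{-157 - -66} - \frac{6885}{19866}\right) = 49047 - \left(- \frac{19145}{-157 + 66} - \frac{2295}{6622}\right) = 49047 - \left(- \frac{19145}{-91} - \frac{2295}{6622}\right) = 49047 - \left(\left(-19145\right) \left(- \frac{1}{91}\right) - \frac{2295}{6622}\right) = 49047 - \left(\frac{2735}{13} - \frac{2295}{6622}\right) = 49047 - \frac{18081335}{86086} = \frac{4204178707}{86086}$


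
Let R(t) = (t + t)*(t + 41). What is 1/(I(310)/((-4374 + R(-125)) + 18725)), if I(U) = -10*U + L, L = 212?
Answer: -35351/2888 ≈ -12.241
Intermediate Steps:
R(t) = 2*t*(41 + t) (R(t) = (2*t)*(41 + t) = 2*t*(41 + t))
I(U) = 212 - 10*U (I(U) = -10*U + 212 = 212 - 10*U)
1/(I(310)/((-4374 + R(-125)) + 18725)) = 1/((212 - 10*310)/((-4374 + 2*(-125)*(41 - 125)) + 18725)) = 1/((212 - 3100)/((-4374 + 2*(-125)*(-84)) + 18725)) = 1/(-2888/((-4374 + 21000) + 18725)) = 1/(-2888/(16626 + 18725)) = 1/(-2888/35351) = -35351/2888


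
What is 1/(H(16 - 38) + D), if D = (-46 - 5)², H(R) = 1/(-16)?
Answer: 16/41615 ≈ 0.00038448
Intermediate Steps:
H(R) = -1/16
D = 2601 (D = (-51)² = 2601)
1/(H(16 - 38) + D) = 1/(-1/16 + 2601) = 1/(41615/16) = 16/41615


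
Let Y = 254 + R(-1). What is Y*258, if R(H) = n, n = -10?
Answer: 62952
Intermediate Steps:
R(H) = -10
Y = 244 (Y = 254 - 10 = 244)
Y*258 = 244*258 = 62952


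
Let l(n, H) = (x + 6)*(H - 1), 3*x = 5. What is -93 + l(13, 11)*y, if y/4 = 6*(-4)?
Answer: -7453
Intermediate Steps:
x = 5/3 (x = (⅓)*5 = 5/3 ≈ 1.6667)
l(n, H) = -23/3 + 23*H/3 (l(n, H) = (5/3 + 6)*(H - 1) = 23*(-1 + H)/3 = -23/3 + 23*H/3)
y = -96 (y = 4*(6*(-4)) = 4*(-24) = -96)
-93 + l(13, 11)*y = -93 + (-23/3 + (23/3)*11)*(-96) = -93 + (-23/3 + 253/3)*(-96) = -93 + (230/3)*(-96) = -93 - 7360 = -7453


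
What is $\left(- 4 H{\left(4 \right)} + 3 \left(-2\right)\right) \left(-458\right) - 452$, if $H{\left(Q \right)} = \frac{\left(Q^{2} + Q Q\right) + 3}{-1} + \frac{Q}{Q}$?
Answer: $-59992$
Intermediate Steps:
$H{\left(Q \right)} = -2 - 2 Q^{2}$ ($H{\left(Q \right)} = \left(\left(Q^{2} + Q^{2}\right) + 3\right) \left(-1\right) + 1 = \left(2 Q^{2} + 3\right) \left(-1\right) + 1 = \left(3 + 2 Q^{2}\right) \left(-1\right) + 1 = \left(-3 - 2 Q^{2}\right) + 1 = -2 - 2 Q^{2}$)
$\left(- 4 H{\left(4 \right)} + 3 \left(-2\right)\right) \left(-458\right) - 452 = \left(- 4 \left(-2 - 2 \cdot 4^{2}\right) + 3 \left(-2\right)\right) \left(-458\right) - 452 = \left(- 4 \left(-2 - 32\right) - 6\right) \left(-458\right) - 452 = \left(\left(-4\right) \left(-34\right) - 6\right) \left(-458\right) - 452 = \left(136 - 6\right) \left(-458\right) - 452 = 130 \left(-458\right) - 452 = -59540 - 452 = -59992$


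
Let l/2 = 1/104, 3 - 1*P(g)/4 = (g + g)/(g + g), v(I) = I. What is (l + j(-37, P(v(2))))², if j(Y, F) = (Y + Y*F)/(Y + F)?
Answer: 300849025/2274064 ≈ 132.30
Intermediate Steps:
P(g) = 8 (P(g) = 12 - 4*(g + g)/(g + g) = 12 - 4*2*g/(2*g) = 12 - 4*2*g*1/(2*g) = 12 - 4*1 = 12 - 4 = 8)
j(Y, F) = (Y + F*Y)/(F + Y)
l = 1/52 (l = 2/104 = 2*(1/104) = 1/52 ≈ 0.019231)
(l + j(-37, P(v(2))))² = (1/52 - 37*(1 + 8)/(8 - 37))² = (1/52 - 37*9/(-29))² = (1/52 - 37*(-1/29)*9)² = (1/52 + 333/29)² = (17345/1508)² = 300849025/2274064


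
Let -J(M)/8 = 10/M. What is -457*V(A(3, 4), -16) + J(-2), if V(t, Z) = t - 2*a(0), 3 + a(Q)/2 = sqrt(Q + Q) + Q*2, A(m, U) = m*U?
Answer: -10928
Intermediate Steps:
A(m, U) = U*m
a(Q) = -6 + 4*Q + 2*sqrt(2)*sqrt(Q) (a(Q) = -6 + 2*(sqrt(Q + Q) + Q*2) = -6 + 2*(sqrt(2*Q) + 2*Q) = -6 + 2*(sqrt(2)*sqrt(Q) + 2*Q) = -6 + 2*(2*Q + sqrt(2)*sqrt(Q)) = -6 + (4*Q + 2*sqrt(2)*sqrt(Q)) = -6 + 4*Q + 2*sqrt(2)*sqrt(Q))
V(t, Z) = 12 + t (V(t, Z) = t - 2*(-6 + 4*0 + 2*sqrt(2)*sqrt(0)) = t - 2*(-6 + 0 + 2*sqrt(2)*0) = t - 2*(-6 + 0 + 0) = t - 2*(-6) = t + 12 = 12 + t)
J(M) = -80/M
-457*V(A(3, 4), -16) + J(-2) = -457*(12 + 4*3) - 80/(-2) = -457*(12 + 12) - 80*(-1/2) = -457*24 + 40 = -10968 + 40 = -10928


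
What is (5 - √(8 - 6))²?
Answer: (5 - √2)² ≈ 12.858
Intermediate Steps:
(5 - √(8 - 6))² = (5 - √2)²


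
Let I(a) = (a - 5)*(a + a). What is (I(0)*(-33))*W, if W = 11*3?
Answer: 0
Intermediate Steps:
W = 33
I(a) = 2*a*(-5 + a) (I(a) = (-5 + a)*(2*a) = 2*a*(-5 + a))
(I(0)*(-33))*W = ((2*0*(-5 + 0))*(-33))*33 = ((2*0*(-5))*(-33))*33 = (0*(-33))*33 = 0*33 = 0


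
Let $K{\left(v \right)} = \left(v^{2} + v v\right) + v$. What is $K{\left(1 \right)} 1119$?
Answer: $3357$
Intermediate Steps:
$K{\left(v \right)} = v + 2 v^{2}$ ($K{\left(v \right)} = \left(v^{2} + v^{2}\right) + v = 2 v^{2} + v = v + 2 v^{2}$)
$K{\left(1 \right)} 1119 = 1 \left(1 + 2 \cdot 1\right) 1119 = 1 \left(1 + 2\right) 1119 = 1 \cdot 3 \cdot 1119 = 3 \cdot 1119 = 3357$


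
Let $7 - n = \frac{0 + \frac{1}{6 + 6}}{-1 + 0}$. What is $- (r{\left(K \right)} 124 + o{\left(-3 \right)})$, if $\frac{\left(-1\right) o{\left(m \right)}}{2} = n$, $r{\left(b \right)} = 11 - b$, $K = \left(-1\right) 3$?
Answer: $- \frac{10331}{6} \approx -1721.8$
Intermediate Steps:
$K = -3$
$n = \frac{85}{12}$ ($n = 7 - \frac{0 + \frac{1}{6 + 6}}{-1 + 0} = 7 - \frac{0 + \frac{1}{12}}{-1} = 7 - \left(0 + \frac{1}{12}\right) \left(-1\right) = 7 - \frac{1}{12} \left(-1\right) = 7 - - \frac{1}{12} = 7 + \frac{1}{12} = \frac{85}{12} \approx 7.0833$)
$o{\left(m \right)} = - \frac{85}{6}$ ($o{\left(m \right)} = \left(-2\right) \frac{85}{12} = - \frac{85}{6}$)
$- (r{\left(K \right)} 124 + o{\left(-3 \right)}) = - (\left(11 - -3\right) 124 - \frac{85}{6}) = - (\left(11 + 3\right) 124 - \frac{85}{6}) = - (14 \cdot 124 - \frac{85}{6}) = - (1736 - \frac{85}{6}) = \left(-1\right) \frac{10331}{6} = - \frac{10331}{6}$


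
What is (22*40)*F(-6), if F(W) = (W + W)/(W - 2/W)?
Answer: 31680/17 ≈ 1863.5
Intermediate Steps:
F(W) = 2*W/(W - 2/W) (F(W) = (2*W)/(W - 2/W) = 2*W/(W - 2/W))
(22*40)*F(-6) = (22*40)*(2*(-6)²/(-2 + (-6)²)) = 880*(2*36/(-2 + 36)) = 880*(2*36/34) = 880*(2*36*(1/34)) = 880*(36/17) = 31680/17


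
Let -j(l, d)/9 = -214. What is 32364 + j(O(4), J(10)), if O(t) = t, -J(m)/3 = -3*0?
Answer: 34290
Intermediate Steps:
J(m) = 0 (J(m) = -(-9)*0 = -3*0 = 0)
j(l, d) = 1926 (j(l, d) = -9*(-214) = 1926)
32364 + j(O(4), J(10)) = 32364 + 1926 = 34290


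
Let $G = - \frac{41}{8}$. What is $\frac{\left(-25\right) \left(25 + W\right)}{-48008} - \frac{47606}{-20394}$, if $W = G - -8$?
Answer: $\frac{9198723667}{3916300608} \approx 2.3488$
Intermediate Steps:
$G = - \frac{41}{8}$ ($G = \left(-41\right) \frac{1}{8} = - \frac{41}{8} \approx -5.125$)
$W = \frac{23}{8}$ ($W = - \frac{41}{8} - -8 = - \frac{41}{8} + 8 = \frac{23}{8} \approx 2.875$)
$\frac{\left(-25\right) \left(25 + W\right)}{-48008} - \frac{47606}{-20394} = \frac{\left(-25\right) \left(25 + \frac{23}{8}\right)}{-48008} - \frac{47606}{-20394} = \left(-25\right) \frac{223}{8} \left(- \frac{1}{48008}\right) - - \frac{23803}{10197} = \left(- \frac{5575}{8}\right) \left(- \frac{1}{48008}\right) + \frac{23803}{10197} = \frac{5575}{384064} + \frac{23803}{10197} = \frac{9198723667}{3916300608}$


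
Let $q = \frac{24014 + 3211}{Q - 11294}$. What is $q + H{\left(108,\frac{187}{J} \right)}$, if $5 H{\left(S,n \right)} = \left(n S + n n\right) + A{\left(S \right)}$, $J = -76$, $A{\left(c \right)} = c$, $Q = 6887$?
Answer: $- \frac{1549104811}{42424720} \approx -36.514$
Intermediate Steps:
$H{\left(S,n \right)} = \frac{S}{5} + \frac{n^{2}}{5} + \frac{S n}{5}$ ($H{\left(S,n \right)} = \frac{\left(n S + n n\right) + S}{5} = \frac{\left(S n + n^{2}\right) + S}{5} = \frac{\left(n^{2} + S n\right) + S}{5} = \frac{S + n^{2} + S n}{5} = \frac{S}{5} + \frac{n^{2}}{5} + \frac{S n}{5}$)
$q = - \frac{9075}{1469}$ ($q = \frac{24014 + 3211}{6887 - 11294} = \frac{27225}{-4407} = 27225 \left(- \frac{1}{4407}\right) = - \frac{9075}{1469} \approx -6.1777$)
$q + H{\left(108,\frac{187}{J} \right)} = - \frac{9075}{1469} + \left(\frac{1}{5} \cdot 108 + \frac{\left(\frac{187}{-76}\right)^{2}}{5} + \frac{1}{5} \cdot 108 \frac{187}{-76}\right) = - \frac{9075}{1469} + \left(\frac{108}{5} + \frac{\left(187 \left(- \frac{1}{76}\right)\right)^{2}}{5} + \frac{1}{5} \cdot 108 \cdot 187 \left(- \frac{1}{76}\right)\right) = - \frac{9075}{1469} + \left(\frac{108}{5} + \frac{\left(- \frac{187}{76}\right)^{2}}{5} + \frac{1}{5} \cdot 108 \left(- \frac{187}{76}\right)\right) = - \frac{9075}{1469} + \left(\frac{108}{5} + \frac{1}{5} \cdot \frac{34969}{5776} - \frac{5049}{95}\right) = - \frac{9075}{1469} + \left(\frac{108}{5} + \frac{34969}{28880} - \frac{5049}{95}\right) = - \frac{9075}{1469} - \frac{876119}{28880} = - \frac{1549104811}{42424720}$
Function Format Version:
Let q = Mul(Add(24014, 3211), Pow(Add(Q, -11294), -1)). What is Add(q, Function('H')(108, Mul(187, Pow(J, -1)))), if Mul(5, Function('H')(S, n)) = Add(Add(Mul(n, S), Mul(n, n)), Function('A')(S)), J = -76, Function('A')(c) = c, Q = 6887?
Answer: Rational(-1549104811, 42424720) ≈ -36.514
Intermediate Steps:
Function('H')(S, n) = Add(Mul(Rational(1, 5), S), Mul(Rational(1, 5), Pow(n, 2)), Mul(Rational(1, 5), S, n)) (Function('H')(S, n) = Mul(Rational(1, 5), Add(Add(Mul(n, S), Mul(n, n)), S)) = Mul(Rational(1, 5), Add(Add(Mul(S, n), Pow(n, 2)), S)) = Mul(Rational(1, 5), Add(Add(Pow(n, 2), Mul(S, n)), S)) = Mul(Rational(1, 5), Add(S, Pow(n, 2), Mul(S, n))) = Add(Mul(Rational(1, 5), S), Mul(Rational(1, 5), Pow(n, 2)), Mul(Rational(1, 5), S, n)))
q = Rational(-9075, 1469) (q = Mul(Add(24014, 3211), Pow(Add(6887, -11294), -1)) = Mul(27225, Pow(-4407, -1)) = Mul(27225, Rational(-1, 4407)) = Rational(-9075, 1469) ≈ -6.1777)
Add(q, Function('H')(108, Mul(187, Pow(J, -1)))) = Add(Rational(-9075, 1469), Add(Mul(Rational(1, 5), 108), Mul(Rational(1, 5), Pow(Mul(187, Pow(-76, -1)), 2)), Mul(Rational(1, 5), 108, Mul(187, Pow(-76, -1))))) = Add(Rational(-9075, 1469), Add(Rational(108, 5), Mul(Rational(1, 5), Pow(Mul(187, Rational(-1, 76)), 2)), Mul(Rational(1, 5), 108, Mul(187, Rational(-1, 76))))) = Add(Rational(-9075, 1469), Add(Rational(108, 5), Mul(Rational(1, 5), Pow(Rational(-187, 76), 2)), Mul(Rational(1, 5), 108, Rational(-187, 76)))) = Add(Rational(-9075, 1469), Add(Rational(108, 5), Mul(Rational(1, 5), Rational(34969, 5776)), Rational(-5049, 95))) = Add(Rational(-9075, 1469), Add(Rational(108, 5), Rational(34969, 28880), Rational(-5049, 95))) = Add(Rational(-9075, 1469), Rational(-876119, 28880)) = Rational(-1549104811, 42424720)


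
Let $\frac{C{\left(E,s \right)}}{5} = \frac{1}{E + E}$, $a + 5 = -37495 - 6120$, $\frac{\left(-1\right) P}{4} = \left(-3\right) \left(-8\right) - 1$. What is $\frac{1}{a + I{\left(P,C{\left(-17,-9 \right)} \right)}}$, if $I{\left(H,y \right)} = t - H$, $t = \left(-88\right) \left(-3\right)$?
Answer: $- \frac{1}{43264} \approx -2.3114 \cdot 10^{-5}$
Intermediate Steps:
$P = -92$ ($P = - 4 \left(\left(-3\right) \left(-8\right) - 1\right) = - 4 \left(24 - 1\right) = \left(-4\right) 23 = -92$)
$a = -43620$ ($a = -5 - 43615 = -43620$)
$C{\left(E,s \right)} = \frac{5}{2 E}$ ($C{\left(E,s \right)} = \frac{5}{E + E} = \frac{5}{2 E}$)
$t = 264$
$I{\left(H,y \right)} = 264 - H$
$\frac{1}{a + I{\left(P,C{\left(-17,-9 \right)} \right)}} = \frac{1}{-43620 + \left(264 - -92\right)} = \frac{1}{-43620 + \left(264 + 92\right)} = \frac{1}{-43620 + 356} = \frac{1}{-43264} = - \frac{1}{43264}$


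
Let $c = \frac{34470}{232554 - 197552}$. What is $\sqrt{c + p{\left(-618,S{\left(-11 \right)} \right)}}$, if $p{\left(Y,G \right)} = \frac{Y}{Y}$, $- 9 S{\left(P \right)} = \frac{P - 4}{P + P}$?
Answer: $\frac{4 \sqrt{37994671}}{17501} \approx 1.4088$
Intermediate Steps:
$S{\left(P \right)} = - \frac{-4 + P}{18 P}$ ($S{\left(P \right)} = - \frac{\left(P - 4\right) \frac{1}{P + P}}{9} = - \frac{\left(-4 + P\right) \frac{1}{2 P}}{9} = - \frac{\frac{1}{2} \frac{1}{P} \left(-4 + P\right)}{9} = - \frac{-4 + P}{18 P}$)
$c = \frac{17235}{17501}$ ($c = \frac{34470}{232554 - 197552} = \frac{34470}{35002} = 34470 \cdot \frac{1}{35002} = \frac{17235}{17501} \approx 0.9848$)
$p{\left(Y,G \right)} = 1$
$\sqrt{c + p{\left(-618,S{\left(-11 \right)} \right)}} = \sqrt{\frac{17235}{17501} + 1} = \sqrt{\frac{34736}{17501}} = \frac{4 \sqrt{37994671}}{17501}$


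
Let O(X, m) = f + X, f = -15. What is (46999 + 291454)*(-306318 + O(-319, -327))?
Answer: -103787289356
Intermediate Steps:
O(X, m) = -15 + X
(46999 + 291454)*(-306318 + O(-319, -327)) = (46999 + 291454)*(-306318 + (-15 - 319)) = 338453*(-306318 - 334) = 338453*(-306652) = -103787289356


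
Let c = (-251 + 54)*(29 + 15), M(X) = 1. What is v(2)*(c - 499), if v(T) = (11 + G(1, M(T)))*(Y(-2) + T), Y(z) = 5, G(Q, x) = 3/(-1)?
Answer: -513352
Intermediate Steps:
G(Q, x) = -3 (G(Q, x) = 3*(-1) = -3)
v(T) = 40 + 8*T (v(T) = (11 - 3)*(5 + T) = 8*(5 + T) = 40 + 8*T)
c = -8668 (c = -197*44 = -8668)
v(2)*(c - 499) = (40 + 8*2)*(-8668 - 499) = (40 + 16)*(-9167) = 56*(-9167) = -513352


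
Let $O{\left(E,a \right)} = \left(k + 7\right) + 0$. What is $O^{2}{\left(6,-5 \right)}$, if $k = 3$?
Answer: $100$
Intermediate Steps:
$O{\left(E,a \right)} = 10$ ($O{\left(E,a \right)} = \left(3 + 7\right) + 0 = 10 + 0 = 10$)
$O^{2}{\left(6,-5 \right)} = 10^{2} = 100$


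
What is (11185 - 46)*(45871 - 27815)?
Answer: 201125784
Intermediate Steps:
(11185 - 46)*(45871 - 27815) = 11139*18056 = 201125784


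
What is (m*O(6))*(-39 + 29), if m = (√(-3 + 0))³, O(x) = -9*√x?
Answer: -810*I*√2 ≈ -1145.5*I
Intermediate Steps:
m = -3*I*√3 (m = (√(-3))³ = (I*√3)³ = -3*I*√3 ≈ -5.1962*I)
(m*O(6))*(-39 + 29) = ((-3*I*√3)*(-9*√6))*(-39 + 29) = (81*I*√2)*(-10) = -810*I*√2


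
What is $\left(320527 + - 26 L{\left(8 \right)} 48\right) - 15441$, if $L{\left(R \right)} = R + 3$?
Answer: $291358$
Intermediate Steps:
$L{\left(R \right)} = 3 + R$
$\left(320527 + - 26 L{\left(8 \right)} 48\right) - 15441 = \left(320527 + - 26 \left(3 + 8\right) 48\right) - 15441 = \left(320527 + \left(-26\right) 11 \cdot 48\right) - 15441 = \left(320527 - 13728\right) - 15441 = 306799 - 15441 = 291358$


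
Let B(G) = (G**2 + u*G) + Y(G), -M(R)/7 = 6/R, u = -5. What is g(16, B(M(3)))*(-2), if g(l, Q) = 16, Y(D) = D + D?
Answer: -32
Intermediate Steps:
M(R) = -42/R
Y(D) = 2*D
B(G) = G**2 - 3*G (B(G) = (G**2 - 5*G) + 2*G = G**2 - 3*G)
g(16, B(M(3)))*(-2) = 16*(-2) = -32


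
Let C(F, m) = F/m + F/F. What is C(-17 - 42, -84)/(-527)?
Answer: -143/44268 ≈ -0.0032303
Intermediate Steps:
C(F, m) = 1 + F/m (C(F, m) = F/m + 1 = 1 + F/m)
C(-17 - 42, -84)/(-527) = (((-17 - 42) - 84)/(-84))/(-527) = -(-59 - 84)/84*(-1/527) = -1/84*(-143)*(-1/527) = (143/84)*(-1/527) = -143/44268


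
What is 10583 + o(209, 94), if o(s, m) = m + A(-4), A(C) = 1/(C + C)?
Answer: 85415/8 ≈ 10677.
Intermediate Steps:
A(C) = 1/(2*C)
o(s, m) = -⅛ + m (o(s, m) = m + (½)/(-4) = m + (½)*(-¼) = m - ⅛ = -⅛ + m)
10583 + o(209, 94) = 10583 + (-⅛ + 94) = 10583 + 751/8 = 85415/8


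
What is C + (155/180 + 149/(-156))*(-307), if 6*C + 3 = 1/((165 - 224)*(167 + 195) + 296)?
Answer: 139788455/4928508 ≈ 28.363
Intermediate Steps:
C = -63187/126372 (C = -1/2 + 1/(6*((165 - 224)*(167 + 195) + 296)) = -1/2 + 1/(6*(-59*362 + 296)) = -1/2 + 1/(6*(-21358 + 296)) = -1/2 + (1/6)/(-21062) = -1/2 + (1/6)*(-1/21062) = -1/2 - 1/126372 = -63187/126372 ≈ -0.50001)
C + (155/180 + 149/(-156))*(-307) = -63187/126372 + (155/180 + 149/(-156))*(-307) = -63187/126372 + (155*(1/180) + 149*(-1/156))*(-307) = -63187/126372 + (31/36 - 149/156)*(-307) = -63187/126372 - 11/117*(-307) = -63187/126372 + 3377/117 = 139788455/4928508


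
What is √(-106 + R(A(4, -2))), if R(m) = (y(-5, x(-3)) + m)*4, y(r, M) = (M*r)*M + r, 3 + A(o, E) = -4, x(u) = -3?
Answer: I*√334 ≈ 18.276*I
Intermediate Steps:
A(o, E) = -7 (A(o, E) = -3 - 4 = -7)
y(r, M) = r + r*M² (y(r, M) = r*M² + r = r + r*M²)
R(m) = -200 + 4*m (R(m) = (-5*(1 + (-3)²) + m)*4 = (-5*(1 + 9) + m)*4 = (-5*10 + m)*4 = (-50 + m)*4 = -200 + 4*m)
√(-106 + R(A(4, -2))) = √(-106 + (-200 + 4*(-7))) = √(-106 + (-200 - 28)) = √(-106 - 228) = √(-334) = I*√334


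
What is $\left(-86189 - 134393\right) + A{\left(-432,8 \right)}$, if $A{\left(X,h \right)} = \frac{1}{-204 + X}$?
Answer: $- \frac{140290153}{636} \approx -2.2058 \cdot 10^{5}$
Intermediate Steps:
$\left(-86189 - 134393\right) + A{\left(-432,8 \right)} = \left(-86189 - 134393\right) + \frac{1}{-204 - 432} = -220582 + \frac{1}{-636} = -220582 - \frac{1}{636} = - \frac{140290153}{636}$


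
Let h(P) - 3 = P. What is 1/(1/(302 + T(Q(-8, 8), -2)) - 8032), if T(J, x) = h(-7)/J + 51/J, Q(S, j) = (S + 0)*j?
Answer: -19281/154864928 ≈ -0.00012450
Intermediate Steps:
h(P) = 3 + P
Q(S, j) = S*j
T(J, x) = 47/J (T(J, x) = (3 - 7)/J + 51/J = -4/J + 51/J = 47/J)
1/(1/(302 + T(Q(-8, 8), -2)) - 8032) = 1/(1/(302 + 47/((-8*8))) - 8032) = 1/(1/(302 + 47/(-64)) - 8032) = 1/(1/(302 + 47*(-1/64)) - 8032) = 1/(1/(302 - 47/64) - 8032) = 1/(1/(19281/64) - 8032) = 1/(64/19281 - 8032) = 1/(-154864928/19281) = -19281/154864928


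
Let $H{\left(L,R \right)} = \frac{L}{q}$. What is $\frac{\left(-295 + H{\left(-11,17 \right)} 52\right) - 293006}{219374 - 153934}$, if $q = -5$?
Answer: $- \frac{1465933}{327200} \approx -4.4802$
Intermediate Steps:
$H{\left(L,R \right)} = - \frac{L}{5}$ ($H{\left(L,R \right)} = \frac{L}{-5} = L \left(- \frac{1}{5}\right) = - \frac{L}{5}$)
$\frac{\left(-295 + H{\left(-11,17 \right)} 52\right) - 293006}{219374 - 153934} = \frac{\left(-295 + \left(- \frac{1}{5}\right) \left(-11\right) 52\right) - 293006}{219374 - 153934} = \frac{\left(-295 + \frac{11}{5} \cdot 52\right) - 293006}{65440} = \left(\left(-295 + \frac{572}{5}\right) - 293006\right) \frac{1}{65440} = \left(- \frac{903}{5} - 293006\right) \frac{1}{65440} = \left(- \frac{1465933}{5}\right) \frac{1}{65440} = - \frac{1465933}{327200}$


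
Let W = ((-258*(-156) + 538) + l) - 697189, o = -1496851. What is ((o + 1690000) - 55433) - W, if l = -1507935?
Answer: 2302054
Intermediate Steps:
W = -2164338 (W = ((-258*(-156) + 538) - 1507935) - 697189 = ((40248 + 538) - 1507935) - 697189 = (40786 - 1507935) - 697189 = -1467149 - 697189 = -2164338)
((o + 1690000) - 55433) - W = ((-1496851 + 1690000) - 55433) - 1*(-2164338) = (193149 - 55433) + 2164338 = 137716 + 2164338 = 2302054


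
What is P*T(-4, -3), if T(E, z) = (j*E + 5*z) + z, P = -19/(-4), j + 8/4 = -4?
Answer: 57/2 ≈ 28.500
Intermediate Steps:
j = -6 (j = -2 - 4 = -6)
P = 19/4 (P = -19*(-¼) = 19/4 ≈ 4.7500)
T(E, z) = -6*E + 6*z (T(E, z) = (-6*E + 5*z) + z = -6*E + 6*z)
P*T(-4, -3) = 19*(-6*(-4) + 6*(-3))/4 = 19*(24 - 18)/4 = (19/4)*6 = 57/2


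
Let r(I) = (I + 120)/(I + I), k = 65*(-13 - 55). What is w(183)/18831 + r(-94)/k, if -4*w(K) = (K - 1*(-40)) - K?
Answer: -300769/601838760 ≈ -0.00049975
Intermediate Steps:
w(K) = -10 (w(K) = -((K - 1*(-40)) - K)/4 = -((K + 40) - K)/4 = -((40 + K) - K)/4 = -¼*40 = -10)
k = -4420 (k = 65*(-68) = -4420)
r(I) = (120 + I)/(2*I) (r(I) = (120 + I)/((2*I)) = (120 + I)*(1/(2*I)) = (120 + I)/(2*I))
w(183)/18831 + r(-94)/k = -10/18831 + ((½)*(120 - 94)/(-94))/(-4420) = -10*1/18831 + ((½)*(-1/94)*26)*(-1/4420) = -10/18831 - 13/94*(-1/4420) = -10/18831 + 1/31960 = -300769/601838760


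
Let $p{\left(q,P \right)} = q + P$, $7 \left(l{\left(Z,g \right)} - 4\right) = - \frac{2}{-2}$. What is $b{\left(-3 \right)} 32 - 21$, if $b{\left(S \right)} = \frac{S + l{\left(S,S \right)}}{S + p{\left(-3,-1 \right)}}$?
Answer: $- \frac{1285}{49} \approx -26.224$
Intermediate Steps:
$l{\left(Z,g \right)} = \frac{29}{7}$ ($l{\left(Z,g \right)} = 4 + \frac{\left(-2\right) \frac{1}{-2}}{7} = 4 + \frac{\left(-2\right) \left(- \frac{1}{2}\right)}{7} = 4 + \frac{1}{7} \cdot 1 = 4 + \frac{1}{7} = \frac{29}{7}$)
$p{\left(q,P \right)} = P + q$
$b{\left(S \right)} = \frac{\frac{29}{7} + S}{-4 + S}$ ($b{\left(S \right)} = \frac{S + \frac{29}{7}}{S - 4} = \frac{\frac{29}{7} + S}{S - 4} = \frac{\frac{29}{7} + S}{-4 + S}$)
$b{\left(-3 \right)} 32 - 21 = \frac{\frac{29}{7} - 3}{-4 - 3} \cdot 32 - 21 = \frac{1}{-7} \cdot \frac{8}{7} \cdot 32 - 21 = \left(- \frac{1}{7}\right) \frac{8}{7} \cdot 32 - 21 = \left(- \frac{8}{49}\right) 32 - 21 = - \frac{256}{49} - 21 = - \frac{1285}{49}$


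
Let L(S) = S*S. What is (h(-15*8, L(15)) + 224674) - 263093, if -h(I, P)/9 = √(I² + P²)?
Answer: -40714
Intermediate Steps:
L(S) = S²
h(I, P) = -9*√(I² + P²)
(h(-15*8, L(15)) + 224674) - 263093 = (-9*√((-15*8)² + (15²)²) + 224674) - 263093 = (-9*√((-120)² + 225²) + 224674) - 263093 = (-9*√(14400 + 50625) + 224674) - 263093 = (-9*√65025 + 224674) - 263093 = (-9*255 + 224674) - 263093 = (-2295 + 224674) - 263093 = 222379 - 263093 = -40714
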